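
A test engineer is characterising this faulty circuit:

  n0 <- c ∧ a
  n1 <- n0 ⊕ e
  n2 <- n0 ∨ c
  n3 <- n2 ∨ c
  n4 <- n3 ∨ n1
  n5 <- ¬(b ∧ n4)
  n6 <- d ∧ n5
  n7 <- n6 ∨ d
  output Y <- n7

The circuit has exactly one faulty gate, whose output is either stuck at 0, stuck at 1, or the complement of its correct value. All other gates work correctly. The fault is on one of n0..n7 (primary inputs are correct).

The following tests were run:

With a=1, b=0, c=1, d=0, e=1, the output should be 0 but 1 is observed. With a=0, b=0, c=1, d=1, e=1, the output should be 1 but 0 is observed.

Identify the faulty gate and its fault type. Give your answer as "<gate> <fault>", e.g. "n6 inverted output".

Fault-free values for test 1 (a=1, b=0, c=1, d=0, e=1): n0=1, n1=0, n2=1, n3=1, n4=1, n5=1, n6=0, n7=0, giving Y=0. Observed 1.
Test 1: faults giving observed 1 are {n6 stuck-at-1, n6 inverted output, n7 stuck-at-1, n7 inverted output}.
Test 2 (a=0, b=0, c=1, d=1, e=1): fault-free n0=0, n1=1, n2=1, n3=1, n4=1, n5=1, n6=1, n7=1 → 1; observed 0. Eliminates n6 stuck-at-1, n6 inverted output, n7 stuck-at-1.
Only n7 inverted output is consistent with every test.

n7 inverted output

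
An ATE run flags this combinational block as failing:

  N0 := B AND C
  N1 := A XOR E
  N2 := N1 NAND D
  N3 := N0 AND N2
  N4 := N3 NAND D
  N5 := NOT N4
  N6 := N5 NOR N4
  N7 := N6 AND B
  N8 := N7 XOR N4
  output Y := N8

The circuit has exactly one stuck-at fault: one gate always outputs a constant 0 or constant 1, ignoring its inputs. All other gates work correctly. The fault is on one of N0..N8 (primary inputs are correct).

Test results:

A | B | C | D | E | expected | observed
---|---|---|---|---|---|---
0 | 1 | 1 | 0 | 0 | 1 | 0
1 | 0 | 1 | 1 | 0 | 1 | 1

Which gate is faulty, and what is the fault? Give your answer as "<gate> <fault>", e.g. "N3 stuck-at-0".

Fault-free values for test 1 (A=0, B=1, C=1, D=0, E=0): N0=1, N1=0, N2=1, N3=1, N4=1, N5=0, N6=0, N7=0, N8=1, giving Y=1. Observed 0.
Test 1: faults giving observed 0 are {N4 stuck-at-0, N6 stuck-at-1, N7 stuck-at-1, N8 stuck-at-0}.
Test 2 (A=1, B=0, C=1, D=1, E=0): fault-free N0=0, N1=1, N2=0, N3=0, N4=1, N5=0, N6=0, N7=0, N8=1 → 1; observed 1. Eliminates N4 stuck-at-0, N7 stuck-at-1, N8 stuck-at-0.
Only N6 stuck-at-1 is consistent with every test.

N6 stuck-at-1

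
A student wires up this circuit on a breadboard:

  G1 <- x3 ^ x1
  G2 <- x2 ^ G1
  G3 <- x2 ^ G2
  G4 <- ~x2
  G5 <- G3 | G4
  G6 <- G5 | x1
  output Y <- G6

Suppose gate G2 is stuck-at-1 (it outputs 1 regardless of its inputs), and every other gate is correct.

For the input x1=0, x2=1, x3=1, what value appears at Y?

Propagate with G2 forced: G1=1, G2=1 [stuck-at-1], G3=0, G4=0, G5=0, G6=0.
So Y = 0. (Without the fault it would be 1.)

0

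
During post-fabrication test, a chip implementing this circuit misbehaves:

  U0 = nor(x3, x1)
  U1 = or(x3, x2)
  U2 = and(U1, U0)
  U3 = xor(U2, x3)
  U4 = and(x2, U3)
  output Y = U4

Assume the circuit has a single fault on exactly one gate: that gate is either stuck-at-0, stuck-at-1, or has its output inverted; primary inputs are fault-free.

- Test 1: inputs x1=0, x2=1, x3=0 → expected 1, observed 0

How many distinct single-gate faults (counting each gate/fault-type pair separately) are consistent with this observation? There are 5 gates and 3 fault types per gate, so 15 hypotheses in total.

10

Fault-free: U0=1, U1=1, U2=1, U3=1, U4=1 → 1. Observed 0.
  U0: stuck-at-0, inverted output ✓; others ✗
  U1: stuck-at-0, inverted output ✓; others ✗
  U2: stuck-at-0, inverted output ✓; others ✗
  U3: stuck-at-0, inverted output ✓; others ✗
  U4: stuck-at-0, inverted output ✓; others ✗
Consistent faults: {U0 stuck-at-0, U0 inverted output, U1 stuck-at-0, U1 inverted output, U2 stuck-at-0, U2 inverted output, U3 stuck-at-0, U3 inverted output, U4 stuck-at-0, U4 inverted output} — 10 in all.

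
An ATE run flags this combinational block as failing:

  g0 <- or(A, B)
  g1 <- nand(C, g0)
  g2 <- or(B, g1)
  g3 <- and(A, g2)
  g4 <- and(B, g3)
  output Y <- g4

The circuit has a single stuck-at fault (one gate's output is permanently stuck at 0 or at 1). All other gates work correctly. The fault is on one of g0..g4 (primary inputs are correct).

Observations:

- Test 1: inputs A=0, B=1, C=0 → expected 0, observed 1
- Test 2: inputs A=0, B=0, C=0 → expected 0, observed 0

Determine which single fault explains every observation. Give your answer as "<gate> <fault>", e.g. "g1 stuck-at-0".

g3 stuck-at-1

Fault-free values for test 1 (A=0, B=1, C=0): g0=1, g1=1, g2=1, g3=0, g4=0, giving Y=0. Observed 1.
Test 1: faults giving observed 1 are {g3 stuck-at-1, g4 stuck-at-1}.
Test 2 (A=0, B=0, C=0): fault-free g0=0, g1=1, g2=1, g3=0, g4=0 → 0; observed 0. Eliminates g4 stuck-at-1.
Only g3 stuck-at-1 is consistent with every test.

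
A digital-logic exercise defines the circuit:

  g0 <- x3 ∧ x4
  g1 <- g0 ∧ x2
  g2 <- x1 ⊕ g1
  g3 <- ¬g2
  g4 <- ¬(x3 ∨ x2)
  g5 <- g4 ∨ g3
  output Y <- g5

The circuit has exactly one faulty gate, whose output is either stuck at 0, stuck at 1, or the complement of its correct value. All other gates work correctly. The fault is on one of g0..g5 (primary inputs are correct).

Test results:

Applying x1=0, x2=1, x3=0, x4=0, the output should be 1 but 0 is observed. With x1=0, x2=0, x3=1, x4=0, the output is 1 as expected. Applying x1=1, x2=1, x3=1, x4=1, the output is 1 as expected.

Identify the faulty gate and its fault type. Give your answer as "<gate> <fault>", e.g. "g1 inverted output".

g0 stuck-at-1

Fault-free values for test 1 (x1=0, x2=1, x3=0, x4=0): g0=0, g1=0, g2=0, g3=1, g4=0, g5=1, giving Y=1. Observed 0.
Test 1: faults giving observed 0 are {g0 stuck-at-1, g0 inverted output, g1 stuck-at-1, g1 inverted output, g2 stuck-at-1, g2 inverted output, g3 stuck-at-0, g3 inverted output, g5 stuck-at-0, g5 inverted output}.
Test 2 (x1=0, x2=0, x3=1, x4=0): fault-free g0=0, g1=0, g2=0, g3=1, g4=0, g5=1 → 1; observed 1. Eliminates g1 stuck-at-1, g1 inverted output, g2 stuck-at-1, g2 inverted output, g3 stuck-at-0, g3 inverted output, g5 stuck-at-0, g5 inverted output.
Test 3 (x1=1, x2=1, x3=1, x4=1): fault-free g0=1, g1=1, g2=0, g3=1, g4=0, g5=1 → 1; observed 1. Eliminates g0 inverted output.
Only g0 stuck-at-1 is consistent with every test.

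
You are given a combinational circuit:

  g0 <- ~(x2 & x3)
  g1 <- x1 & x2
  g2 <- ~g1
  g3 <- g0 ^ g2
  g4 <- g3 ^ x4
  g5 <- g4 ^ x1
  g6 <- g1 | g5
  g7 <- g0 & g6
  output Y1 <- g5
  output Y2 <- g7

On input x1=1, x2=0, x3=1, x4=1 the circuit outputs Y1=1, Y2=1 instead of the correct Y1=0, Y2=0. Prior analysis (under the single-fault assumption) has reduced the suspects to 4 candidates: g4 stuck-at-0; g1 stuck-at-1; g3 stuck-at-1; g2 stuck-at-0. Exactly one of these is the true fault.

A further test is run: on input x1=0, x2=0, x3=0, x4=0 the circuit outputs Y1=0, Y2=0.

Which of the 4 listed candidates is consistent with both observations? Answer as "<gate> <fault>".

g4 stuck-at-0

Evaluate each candidate on input x1=0, x2=0, x3=0, x4=0:
  g4 stuck-at-0: g0=1, g1=0, g2=1, g3=0, g4=0 [stuck-at-0], g5=0, g6=0, g7=0 → Y1=0, Y2=0 — matches
  g1 stuck-at-1: g0=1, g1=1 [stuck-at-1], g2=0, g3=1, g4=1, g5=1, g6=1, g7=1 → Y1=1, Y2=1 — eliminated
  g3 stuck-at-1: g0=1, g1=0, g2=1, g3=1 [stuck-at-1], g4=1, g5=1, g6=1, g7=1 → Y1=1, Y2=1 — eliminated
  g2 stuck-at-0: g0=1, g1=0, g2=0 [stuck-at-0], g3=1, g4=1, g5=1, g6=1, g7=1 → Y1=1, Y2=1 — eliminated
Only g4 stuck-at-0 reproduces the observed Y1=0, Y2=0.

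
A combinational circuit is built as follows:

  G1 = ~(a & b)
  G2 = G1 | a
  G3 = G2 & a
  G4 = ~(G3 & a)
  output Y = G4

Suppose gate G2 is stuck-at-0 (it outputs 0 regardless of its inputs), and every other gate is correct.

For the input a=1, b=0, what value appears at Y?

1

Propagate with G2 forced: G1=1, G2=0 [stuck-at-0], G3=0, G4=1.
So Y = 1. (Without the fault it would be 0.)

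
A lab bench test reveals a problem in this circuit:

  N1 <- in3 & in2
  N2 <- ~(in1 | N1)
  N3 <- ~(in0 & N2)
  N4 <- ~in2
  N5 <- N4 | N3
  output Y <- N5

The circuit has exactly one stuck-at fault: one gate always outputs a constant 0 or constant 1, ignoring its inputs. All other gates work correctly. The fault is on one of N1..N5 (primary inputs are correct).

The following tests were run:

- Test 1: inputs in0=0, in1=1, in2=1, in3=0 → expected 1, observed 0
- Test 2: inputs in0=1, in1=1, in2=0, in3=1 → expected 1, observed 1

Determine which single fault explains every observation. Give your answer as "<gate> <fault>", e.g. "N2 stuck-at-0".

Fault-free values for test 1 (in0=0, in1=1, in2=1, in3=0): N1=0, N2=0, N3=1, N4=0, N5=1, giving Y=1. Observed 0.
Test 1: faults giving observed 0 are {N3 stuck-at-0, N5 stuck-at-0}.
Test 2 (in0=1, in1=1, in2=0, in3=1): fault-free N1=0, N2=0, N3=1, N4=1, N5=1 → 1; observed 1. Eliminates N5 stuck-at-0.
Only N3 stuck-at-0 is consistent with every test.

N3 stuck-at-0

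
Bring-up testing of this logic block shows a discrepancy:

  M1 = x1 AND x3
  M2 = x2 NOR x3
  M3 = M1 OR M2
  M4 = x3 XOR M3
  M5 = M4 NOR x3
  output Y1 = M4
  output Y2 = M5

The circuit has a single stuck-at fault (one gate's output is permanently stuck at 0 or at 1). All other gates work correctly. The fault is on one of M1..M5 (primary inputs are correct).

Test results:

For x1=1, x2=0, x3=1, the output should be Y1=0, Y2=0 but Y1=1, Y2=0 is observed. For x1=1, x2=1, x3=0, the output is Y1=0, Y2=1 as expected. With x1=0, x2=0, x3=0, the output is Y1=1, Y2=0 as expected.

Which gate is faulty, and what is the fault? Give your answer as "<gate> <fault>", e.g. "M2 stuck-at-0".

Fault-free values for test 1 (x1=1, x2=0, x3=1): M1=1, M2=0, M3=1, M4=0, M5=0, giving Y1=0, Y2=0. Observed Y1=1, Y2=0.
Test 1: faults giving observed Y1=1, Y2=0 are {M1 stuck-at-0, M3 stuck-at-0, M4 stuck-at-1}.
Test 2 (x1=1, x2=1, x3=0): fault-free M1=0, M2=0, M3=0, M4=0, M5=1 → Y1=0, Y2=1; observed Y1=0, Y2=1. Eliminates M4 stuck-at-1.
Test 3 (x1=0, x2=0, x3=0): fault-free M1=0, M2=1, M3=1, M4=1, M5=0 → Y1=1, Y2=0; observed Y1=1, Y2=0. Eliminates M3 stuck-at-0.
Only M1 stuck-at-0 is consistent with every test.

M1 stuck-at-0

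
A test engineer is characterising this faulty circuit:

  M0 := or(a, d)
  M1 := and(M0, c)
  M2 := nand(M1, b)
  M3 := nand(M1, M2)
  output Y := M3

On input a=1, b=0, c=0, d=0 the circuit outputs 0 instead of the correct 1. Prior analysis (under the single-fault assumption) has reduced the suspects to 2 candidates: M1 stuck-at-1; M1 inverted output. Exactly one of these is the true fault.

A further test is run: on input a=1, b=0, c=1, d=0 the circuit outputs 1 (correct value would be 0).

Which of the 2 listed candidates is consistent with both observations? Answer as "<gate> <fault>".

M1 inverted output

Evaluate each candidate on input a=1, b=0, c=1, d=0:
  M1 stuck-at-1: M0=1, M1=1 [stuck-at-1], M2=1, M3=0 → 0 — eliminated
  M1 inverted output: M0=1, M1=0 [inverted output], M2=1, M3=1 → 1 — matches
Only M1 inverted output reproduces the observed 1.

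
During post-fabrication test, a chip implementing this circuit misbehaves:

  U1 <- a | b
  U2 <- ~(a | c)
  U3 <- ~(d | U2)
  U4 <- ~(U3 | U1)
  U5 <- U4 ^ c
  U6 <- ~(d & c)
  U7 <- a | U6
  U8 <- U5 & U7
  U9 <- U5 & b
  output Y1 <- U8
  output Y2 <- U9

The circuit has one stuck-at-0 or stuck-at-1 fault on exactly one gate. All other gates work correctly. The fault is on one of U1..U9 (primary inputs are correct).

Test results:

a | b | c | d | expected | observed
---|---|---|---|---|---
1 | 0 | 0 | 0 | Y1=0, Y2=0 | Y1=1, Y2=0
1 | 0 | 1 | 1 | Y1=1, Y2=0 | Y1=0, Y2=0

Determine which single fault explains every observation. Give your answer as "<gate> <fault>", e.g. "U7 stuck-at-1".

Fault-free values for test 1 (a=1, b=0, c=0, d=0): U1=1, U2=0, U3=1, U4=0, U5=0, U6=1, U7=1, U8=0, U9=0, giving Y1=0, Y2=0. Observed Y1=1, Y2=0.
Test 1: faults giving observed Y1=1, Y2=0 are {U4 stuck-at-1, U5 stuck-at-1, U8 stuck-at-1}.
Test 2 (a=1, b=0, c=1, d=1): fault-free U1=1, U2=0, U3=0, U4=0, U5=1, U6=0, U7=1, U8=1, U9=0 → Y1=1, Y2=0; observed Y1=0, Y2=0. Eliminates U5 stuck-at-1, U8 stuck-at-1.
Only U4 stuck-at-1 is consistent with every test.

U4 stuck-at-1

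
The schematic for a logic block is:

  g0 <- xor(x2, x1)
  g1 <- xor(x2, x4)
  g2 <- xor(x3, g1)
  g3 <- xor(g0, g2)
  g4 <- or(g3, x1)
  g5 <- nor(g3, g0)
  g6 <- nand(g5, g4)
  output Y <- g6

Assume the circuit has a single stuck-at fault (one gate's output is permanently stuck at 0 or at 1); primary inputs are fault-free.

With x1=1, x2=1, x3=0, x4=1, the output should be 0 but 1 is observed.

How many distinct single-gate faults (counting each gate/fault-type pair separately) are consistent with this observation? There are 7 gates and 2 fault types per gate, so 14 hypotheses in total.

Fault-free: g0=0, g1=0, g2=0, g3=0, g4=1, g5=1, g6=0 → 0. Observed 1.
  g0 stuck-at-0: output 0 ✗
  g0 stuck-at-1: output 1 ✓
  g1 stuck-at-0: output 0 ✗
  g1 stuck-at-1: output 1 ✓
  g2 stuck-at-0: output 0 ✗
  g2 stuck-at-1: output 1 ✓
  g3 stuck-at-0: output 0 ✗
  g3 stuck-at-1: output 1 ✓
  g4 stuck-at-0: output 1 ✓
  g4 stuck-at-1: output 0 ✗
  g5 stuck-at-0: output 1 ✓
  g5 stuck-at-1: output 0 ✗
  g6 stuck-at-0: output 0 ✗
  g6 stuck-at-1: output 1 ✓
Consistent faults: {g0 stuck-at-1, g1 stuck-at-1, g2 stuck-at-1, g3 stuck-at-1, g4 stuck-at-0, g5 stuck-at-0, g6 stuck-at-1} — 7 in all.

7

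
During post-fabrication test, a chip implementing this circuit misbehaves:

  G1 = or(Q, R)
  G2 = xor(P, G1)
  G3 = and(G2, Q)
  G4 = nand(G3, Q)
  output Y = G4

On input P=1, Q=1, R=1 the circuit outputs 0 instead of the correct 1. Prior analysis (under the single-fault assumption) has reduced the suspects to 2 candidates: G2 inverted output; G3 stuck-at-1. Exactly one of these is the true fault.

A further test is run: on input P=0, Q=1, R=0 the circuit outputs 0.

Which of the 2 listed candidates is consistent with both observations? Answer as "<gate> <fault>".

Evaluate each candidate on input P=0, Q=1, R=0:
  G2 inverted output: G1=1, G2=0 [inverted output], G3=0, G4=1 → 1 — eliminated
  G3 stuck-at-1: G1=1, G2=1, G3=1 [stuck-at-1], G4=0 → 0 — matches
Only G3 stuck-at-1 reproduces the observed 0.

G3 stuck-at-1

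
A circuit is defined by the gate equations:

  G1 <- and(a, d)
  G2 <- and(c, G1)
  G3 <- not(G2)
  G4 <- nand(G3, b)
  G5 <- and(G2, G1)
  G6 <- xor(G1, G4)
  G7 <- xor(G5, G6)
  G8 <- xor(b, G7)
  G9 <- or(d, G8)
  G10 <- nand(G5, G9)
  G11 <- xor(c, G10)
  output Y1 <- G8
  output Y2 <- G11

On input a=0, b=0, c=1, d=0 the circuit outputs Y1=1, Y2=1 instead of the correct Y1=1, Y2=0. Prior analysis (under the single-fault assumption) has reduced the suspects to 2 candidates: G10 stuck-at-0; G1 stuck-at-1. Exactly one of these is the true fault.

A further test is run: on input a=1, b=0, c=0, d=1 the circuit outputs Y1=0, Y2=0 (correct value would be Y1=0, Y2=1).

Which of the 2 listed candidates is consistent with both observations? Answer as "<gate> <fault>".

G10 stuck-at-0

Evaluate each candidate on input a=1, b=0, c=0, d=1:
  G10 stuck-at-0: G1=1, G2=0, G3=1, G4=1, G5=0, G6=0, G7=0, G8=0, G9=1, G10=0 [stuck-at-0], G11=0 → Y1=0, Y2=0 — matches
  G1 stuck-at-1: G1=1 [stuck-at-1], G2=0, G3=1, G4=1, G5=0, G6=0, G7=0, G8=0, G9=1, G10=1, G11=1 → Y1=0, Y2=1 — eliminated
Only G10 stuck-at-0 reproduces the observed Y1=0, Y2=0.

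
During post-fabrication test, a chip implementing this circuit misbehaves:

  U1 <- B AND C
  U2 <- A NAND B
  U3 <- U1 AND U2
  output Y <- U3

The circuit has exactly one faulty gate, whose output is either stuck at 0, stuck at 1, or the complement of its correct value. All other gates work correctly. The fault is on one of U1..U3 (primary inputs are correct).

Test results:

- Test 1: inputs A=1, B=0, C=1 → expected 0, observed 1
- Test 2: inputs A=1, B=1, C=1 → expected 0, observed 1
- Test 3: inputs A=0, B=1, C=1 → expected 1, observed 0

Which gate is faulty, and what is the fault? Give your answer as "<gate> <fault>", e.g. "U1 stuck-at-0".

U3 inverted output

Fault-free values for test 1 (A=1, B=0, C=1): U1=0, U2=1, U3=0, giving Y=0. Observed 1.
Test 1: faults giving observed 1 are {U1 stuck-at-1, U1 inverted output, U3 stuck-at-1, U3 inverted output}.
Test 2 (A=1, B=1, C=1): fault-free U1=1, U2=0, U3=0 → 0; observed 1. Eliminates U1 stuck-at-1, U1 inverted output.
Test 3 (A=0, B=1, C=1): fault-free U1=1, U2=1, U3=1 → 1; observed 0. Eliminates U3 stuck-at-1.
Only U3 inverted output is consistent with every test.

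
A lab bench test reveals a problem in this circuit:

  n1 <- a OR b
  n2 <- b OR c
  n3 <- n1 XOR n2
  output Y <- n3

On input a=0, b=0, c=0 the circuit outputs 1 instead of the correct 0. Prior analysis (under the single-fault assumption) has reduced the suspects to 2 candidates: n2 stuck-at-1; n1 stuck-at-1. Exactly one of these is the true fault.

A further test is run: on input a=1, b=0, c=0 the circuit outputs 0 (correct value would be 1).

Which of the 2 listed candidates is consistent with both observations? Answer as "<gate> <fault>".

Evaluate each candidate on input a=1, b=0, c=0:
  n2 stuck-at-1: n1=1, n2=1 [stuck-at-1], n3=0 → 0 — matches
  n1 stuck-at-1: n1=1 [stuck-at-1], n2=0, n3=1 → 1 — eliminated
Only n2 stuck-at-1 reproduces the observed 0.

n2 stuck-at-1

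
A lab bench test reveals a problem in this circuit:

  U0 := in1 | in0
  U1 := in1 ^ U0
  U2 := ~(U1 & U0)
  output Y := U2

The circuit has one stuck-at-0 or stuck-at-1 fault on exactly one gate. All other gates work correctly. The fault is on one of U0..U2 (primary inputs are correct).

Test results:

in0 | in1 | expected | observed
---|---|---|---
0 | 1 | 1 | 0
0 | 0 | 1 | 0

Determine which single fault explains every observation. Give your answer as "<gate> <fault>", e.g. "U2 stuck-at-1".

U2 stuck-at-0

Fault-free values for test 1 (in0=0, in1=1): U0=1, U1=0, U2=1, giving Y=1. Observed 0.
Test 1: faults giving observed 0 are {U1 stuck-at-1, U2 stuck-at-0}.
Test 2 (in0=0, in1=0): fault-free U0=0, U1=0, U2=1 → 1; observed 0. Eliminates U1 stuck-at-1.
Only U2 stuck-at-0 is consistent with every test.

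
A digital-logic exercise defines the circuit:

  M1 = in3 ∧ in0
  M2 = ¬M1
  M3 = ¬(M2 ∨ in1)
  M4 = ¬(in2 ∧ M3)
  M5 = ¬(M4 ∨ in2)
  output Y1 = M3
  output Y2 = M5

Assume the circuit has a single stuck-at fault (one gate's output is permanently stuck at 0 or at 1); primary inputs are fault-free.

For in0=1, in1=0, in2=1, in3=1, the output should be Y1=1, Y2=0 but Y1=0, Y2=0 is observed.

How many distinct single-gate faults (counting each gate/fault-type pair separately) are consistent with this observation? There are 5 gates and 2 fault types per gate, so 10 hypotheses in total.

Fault-free: M1=1, M2=0, M3=1, M4=0, M5=0 → Y1=1, Y2=0. Observed Y1=0, Y2=0.
  M1 stuck-at-0: output Y1=0, Y2=0 ✓
  M1 stuck-at-1: output Y1=1, Y2=0 ✗
  M2 stuck-at-0: output Y1=1, Y2=0 ✗
  M2 stuck-at-1: output Y1=0, Y2=0 ✓
  M3 stuck-at-0: output Y1=0, Y2=0 ✓
  M3 stuck-at-1: output Y1=1, Y2=0 ✗
  M4 stuck-at-0: output Y1=1, Y2=0 ✗
  M4 stuck-at-1: output Y1=1, Y2=0 ✗
  M5 stuck-at-0: output Y1=1, Y2=0 ✗
  M5 stuck-at-1: output Y1=1, Y2=1 ✗
Consistent faults: {M1 stuck-at-0, M2 stuck-at-1, M3 stuck-at-0} — 3 in all.

3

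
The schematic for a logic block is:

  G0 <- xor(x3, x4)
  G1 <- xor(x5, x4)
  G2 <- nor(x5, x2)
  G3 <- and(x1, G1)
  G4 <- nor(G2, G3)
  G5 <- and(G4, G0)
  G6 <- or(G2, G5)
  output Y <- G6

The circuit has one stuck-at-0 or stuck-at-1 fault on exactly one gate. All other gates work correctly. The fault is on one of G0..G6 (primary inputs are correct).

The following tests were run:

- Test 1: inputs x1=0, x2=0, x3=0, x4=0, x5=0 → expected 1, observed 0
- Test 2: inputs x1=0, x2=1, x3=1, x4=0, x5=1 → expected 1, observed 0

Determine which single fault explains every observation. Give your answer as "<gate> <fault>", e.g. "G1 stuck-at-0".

G6 stuck-at-0

Fault-free values for test 1 (x1=0, x2=0, x3=0, x4=0, x5=0): G0=0, G1=0, G2=1, G3=0, G4=0, G5=0, G6=1, giving Y=1. Observed 0.
Test 1: faults giving observed 0 are {G2 stuck-at-0, G6 stuck-at-0}.
Test 2 (x1=0, x2=1, x3=1, x4=0, x5=1): fault-free G0=1, G1=1, G2=0, G3=0, G4=1, G5=1, G6=1 → 1; observed 0. Eliminates G2 stuck-at-0.
Only G6 stuck-at-0 is consistent with every test.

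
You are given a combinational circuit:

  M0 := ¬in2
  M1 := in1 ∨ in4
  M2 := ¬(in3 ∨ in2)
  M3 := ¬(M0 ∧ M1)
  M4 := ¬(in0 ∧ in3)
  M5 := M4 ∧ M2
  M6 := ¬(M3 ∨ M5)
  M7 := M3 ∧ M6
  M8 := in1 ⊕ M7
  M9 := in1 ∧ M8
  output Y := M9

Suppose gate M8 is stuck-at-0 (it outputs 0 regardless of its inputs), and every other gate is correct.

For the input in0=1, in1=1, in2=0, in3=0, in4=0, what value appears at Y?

Propagate with M8 forced: M0=1, M1=1, M2=1, M3=0, M4=1, M5=1, M6=0, M7=0, M8=0 [stuck-at-0], M9=0.
So Y = 0. (Without the fault it would be 1.)

0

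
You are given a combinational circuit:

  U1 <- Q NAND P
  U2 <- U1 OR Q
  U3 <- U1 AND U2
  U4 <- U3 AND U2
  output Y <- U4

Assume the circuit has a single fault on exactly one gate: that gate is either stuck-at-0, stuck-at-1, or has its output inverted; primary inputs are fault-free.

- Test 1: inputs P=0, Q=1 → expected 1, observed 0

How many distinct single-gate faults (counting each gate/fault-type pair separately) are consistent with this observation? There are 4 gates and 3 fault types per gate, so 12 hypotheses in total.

8

Fault-free: U1=1, U2=1, U3=1, U4=1 → 1. Observed 0.
  U1 stuck-at-0: output 0 ✓
  U1 stuck-at-1: output 1 ✗
  U1 inverted output: output 0 ✓
  U2 stuck-at-0: output 0 ✓
  U2 stuck-at-1: output 1 ✗
  U2 inverted output: output 0 ✓
  U3 stuck-at-0: output 0 ✓
  U3 stuck-at-1: output 1 ✗
  U3 inverted output: output 0 ✓
  U4 stuck-at-0: output 0 ✓
  U4 stuck-at-1: output 1 ✗
  U4 inverted output: output 0 ✓
Consistent faults: {U1 stuck-at-0, U1 inverted output, U2 stuck-at-0, U2 inverted output, U3 stuck-at-0, U3 inverted output, U4 stuck-at-0, U4 inverted output} — 8 in all.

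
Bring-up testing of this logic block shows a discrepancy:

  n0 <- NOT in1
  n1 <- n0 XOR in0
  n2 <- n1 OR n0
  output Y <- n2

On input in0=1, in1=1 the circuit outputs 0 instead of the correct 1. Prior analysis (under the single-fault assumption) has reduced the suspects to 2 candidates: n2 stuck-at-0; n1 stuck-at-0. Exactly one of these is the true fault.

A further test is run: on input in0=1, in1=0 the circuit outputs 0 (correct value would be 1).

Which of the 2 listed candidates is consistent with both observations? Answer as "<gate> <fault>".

Evaluate each candidate on input in0=1, in1=0:
  n2 stuck-at-0: n0=1, n1=0, n2=0 [stuck-at-0] → 0 — matches
  n1 stuck-at-0: n0=1, n1=0 [stuck-at-0], n2=1 → 1 — eliminated
Only n2 stuck-at-0 reproduces the observed 0.

n2 stuck-at-0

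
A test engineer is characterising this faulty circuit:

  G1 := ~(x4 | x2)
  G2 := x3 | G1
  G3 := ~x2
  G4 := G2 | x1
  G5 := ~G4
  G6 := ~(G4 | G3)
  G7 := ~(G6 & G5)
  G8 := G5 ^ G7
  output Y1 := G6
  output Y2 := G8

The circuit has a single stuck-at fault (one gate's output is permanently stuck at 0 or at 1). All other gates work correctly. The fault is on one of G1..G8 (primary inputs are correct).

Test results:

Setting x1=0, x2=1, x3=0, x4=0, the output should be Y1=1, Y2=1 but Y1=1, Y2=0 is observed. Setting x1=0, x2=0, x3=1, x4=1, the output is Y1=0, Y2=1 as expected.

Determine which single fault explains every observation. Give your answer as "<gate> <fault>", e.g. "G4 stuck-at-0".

Fault-free values for test 1 (x1=0, x2=1, x3=0, x4=0): G1=0, G2=0, G3=0, G4=0, G5=1, G6=1, G7=0, G8=1, giving Y1=1, Y2=1. Observed Y1=1, Y2=0.
Test 1: faults giving observed Y1=1, Y2=0 are {G7 stuck-at-1, G8 stuck-at-0}.
Test 2 (x1=0, x2=0, x3=1, x4=1): fault-free G1=0, G2=1, G3=1, G4=1, G5=0, G6=0, G7=1, G8=1 → Y1=0, Y2=1; observed Y1=0, Y2=1. Eliminates G8 stuck-at-0.
Only G7 stuck-at-1 is consistent with every test.

G7 stuck-at-1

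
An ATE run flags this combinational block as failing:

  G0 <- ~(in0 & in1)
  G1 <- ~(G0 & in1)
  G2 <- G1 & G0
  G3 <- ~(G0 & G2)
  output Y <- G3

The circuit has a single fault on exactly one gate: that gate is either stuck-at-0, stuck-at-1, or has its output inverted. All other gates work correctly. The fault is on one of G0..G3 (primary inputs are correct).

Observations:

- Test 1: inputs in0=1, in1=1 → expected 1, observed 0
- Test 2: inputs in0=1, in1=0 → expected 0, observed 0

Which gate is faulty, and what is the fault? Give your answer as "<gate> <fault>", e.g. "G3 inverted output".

Fault-free values for test 1 (in0=1, in1=1): G0=0, G1=1, G2=0, G3=1, giving Y=1. Observed 0.
Test 1: faults giving observed 0 are {G3 stuck-at-0, G3 inverted output}.
Test 2 (in0=1, in1=0): fault-free G0=1, G1=1, G2=1, G3=0 → 0; observed 0. Eliminates G3 inverted output.
Only G3 stuck-at-0 is consistent with every test.

G3 stuck-at-0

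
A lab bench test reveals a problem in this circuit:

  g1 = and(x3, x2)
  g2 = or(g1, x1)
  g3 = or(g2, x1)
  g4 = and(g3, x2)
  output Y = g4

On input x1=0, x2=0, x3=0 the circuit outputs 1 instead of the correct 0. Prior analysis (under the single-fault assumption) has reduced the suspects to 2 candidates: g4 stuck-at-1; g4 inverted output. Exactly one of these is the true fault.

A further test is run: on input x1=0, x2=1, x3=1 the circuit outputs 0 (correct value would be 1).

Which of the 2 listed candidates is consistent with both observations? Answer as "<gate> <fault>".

Evaluate each candidate on input x1=0, x2=1, x3=1:
  g4 stuck-at-1: g1=1, g2=1, g3=1, g4=1 [stuck-at-1] → 1 — eliminated
  g4 inverted output: g1=1, g2=1, g3=1, g4=0 [inverted output] → 0 — matches
Only g4 inverted output reproduces the observed 0.

g4 inverted output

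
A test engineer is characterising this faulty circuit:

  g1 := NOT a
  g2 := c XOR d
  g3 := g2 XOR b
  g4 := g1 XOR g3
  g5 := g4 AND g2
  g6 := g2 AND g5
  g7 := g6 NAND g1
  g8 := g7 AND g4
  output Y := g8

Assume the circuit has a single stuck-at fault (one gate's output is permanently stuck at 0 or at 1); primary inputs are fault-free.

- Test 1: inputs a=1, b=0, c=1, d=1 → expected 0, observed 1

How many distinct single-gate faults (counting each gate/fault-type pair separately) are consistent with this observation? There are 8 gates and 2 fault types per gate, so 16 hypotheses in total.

5

Fault-free: g1=0, g2=0, g3=0, g4=0, g5=0, g6=0, g7=1, g8=0 → 0. Observed 1.
  g1: stuck-at-1 ✓; others ✗
  g2: stuck-at-1 ✓; others ✗
  g3: stuck-at-1 ✓; others ✗
  g4: stuck-at-1 ✓; others ✗
  g5: none of the 2 fault types match ✗
  g6: none of the 2 fault types match ✗
  g7: none of the 2 fault types match ✗
  g8: stuck-at-1 ✓; others ✗
Consistent faults: {g1 stuck-at-1, g2 stuck-at-1, g3 stuck-at-1, g4 stuck-at-1, g8 stuck-at-1} — 5 in all.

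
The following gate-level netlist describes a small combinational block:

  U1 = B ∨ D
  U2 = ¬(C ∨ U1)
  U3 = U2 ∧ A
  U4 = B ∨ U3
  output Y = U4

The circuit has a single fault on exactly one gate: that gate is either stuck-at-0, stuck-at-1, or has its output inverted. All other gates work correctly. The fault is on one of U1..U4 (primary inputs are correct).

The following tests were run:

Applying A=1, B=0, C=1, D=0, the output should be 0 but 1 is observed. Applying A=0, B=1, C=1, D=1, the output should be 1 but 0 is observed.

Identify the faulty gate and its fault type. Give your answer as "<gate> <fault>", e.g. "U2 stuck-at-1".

Fault-free values for test 1 (A=1, B=0, C=1, D=0): U1=0, U2=0, U3=0, U4=0, giving Y=0. Observed 1.
Test 1: faults giving observed 1 are {U2 stuck-at-1, U2 inverted output, U3 stuck-at-1, U3 inverted output, U4 stuck-at-1, U4 inverted output}.
Test 2 (A=0, B=1, C=1, D=1): fault-free U1=1, U2=0, U3=0, U4=1 → 1; observed 0. Eliminates U2 stuck-at-1, U2 inverted output, U3 stuck-at-1, U3 inverted output, U4 stuck-at-1.
Only U4 inverted output is consistent with every test.

U4 inverted output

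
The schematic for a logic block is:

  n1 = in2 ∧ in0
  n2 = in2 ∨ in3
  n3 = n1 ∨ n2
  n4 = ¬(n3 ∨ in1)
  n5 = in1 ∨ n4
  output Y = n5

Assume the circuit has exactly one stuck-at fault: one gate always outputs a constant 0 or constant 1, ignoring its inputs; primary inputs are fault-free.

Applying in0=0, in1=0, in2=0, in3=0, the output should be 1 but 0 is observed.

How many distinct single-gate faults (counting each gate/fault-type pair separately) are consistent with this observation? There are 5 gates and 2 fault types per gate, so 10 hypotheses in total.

5

Fault-free: n1=0, n2=0, n3=0, n4=1, n5=1 → 1. Observed 0.
  n1 stuck-at-0: output 1 ✗
  n1 stuck-at-1: output 0 ✓
  n2 stuck-at-0: output 1 ✗
  n2 stuck-at-1: output 0 ✓
  n3 stuck-at-0: output 1 ✗
  n3 stuck-at-1: output 0 ✓
  n4 stuck-at-0: output 0 ✓
  n4 stuck-at-1: output 1 ✗
  n5 stuck-at-0: output 0 ✓
  n5 stuck-at-1: output 1 ✗
Consistent faults: {n1 stuck-at-1, n2 stuck-at-1, n3 stuck-at-1, n4 stuck-at-0, n5 stuck-at-0} — 5 in all.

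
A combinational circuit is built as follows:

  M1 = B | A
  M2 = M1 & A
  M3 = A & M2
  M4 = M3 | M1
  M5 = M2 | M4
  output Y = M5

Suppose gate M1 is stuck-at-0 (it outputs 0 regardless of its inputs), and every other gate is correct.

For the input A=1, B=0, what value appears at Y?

Propagate with M1 forced: M1=0 [stuck-at-0], M2=0, M3=0, M4=0, M5=0.
So Y = 0. (Without the fault it would be 1.)

0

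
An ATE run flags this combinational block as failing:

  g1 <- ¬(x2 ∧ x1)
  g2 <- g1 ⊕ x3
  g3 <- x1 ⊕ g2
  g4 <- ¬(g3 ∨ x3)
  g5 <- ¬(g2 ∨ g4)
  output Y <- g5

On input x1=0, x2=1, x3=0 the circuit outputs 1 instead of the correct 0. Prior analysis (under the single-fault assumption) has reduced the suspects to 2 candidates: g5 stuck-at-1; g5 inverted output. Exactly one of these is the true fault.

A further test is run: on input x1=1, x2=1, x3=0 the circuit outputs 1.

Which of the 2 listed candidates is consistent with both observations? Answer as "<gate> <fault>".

Evaluate each candidate on input x1=1, x2=1, x3=0:
  g5 stuck-at-1: g1=0, g2=0, g3=1, g4=0, g5=1 [stuck-at-1] → 1 — matches
  g5 inverted output: g1=0, g2=0, g3=1, g4=0, g5=0 [inverted output] → 0 — eliminated
Only g5 stuck-at-1 reproduces the observed 1.

g5 stuck-at-1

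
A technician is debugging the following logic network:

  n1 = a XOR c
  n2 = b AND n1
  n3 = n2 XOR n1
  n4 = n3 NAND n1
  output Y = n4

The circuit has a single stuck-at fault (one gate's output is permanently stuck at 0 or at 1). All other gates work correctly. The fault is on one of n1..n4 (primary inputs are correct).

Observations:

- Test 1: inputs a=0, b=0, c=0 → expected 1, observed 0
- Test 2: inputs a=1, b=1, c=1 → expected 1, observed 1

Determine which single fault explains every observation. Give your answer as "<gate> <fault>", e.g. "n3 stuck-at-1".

n1 stuck-at-1

Fault-free values for test 1 (a=0, b=0, c=0): n1=0, n2=0, n3=0, n4=1, giving Y=1. Observed 0.
Test 1: faults giving observed 0 are {n1 stuck-at-1, n4 stuck-at-0}.
Test 2 (a=1, b=1, c=1): fault-free n1=0, n2=0, n3=0, n4=1 → 1; observed 1. Eliminates n4 stuck-at-0.
Only n1 stuck-at-1 is consistent with every test.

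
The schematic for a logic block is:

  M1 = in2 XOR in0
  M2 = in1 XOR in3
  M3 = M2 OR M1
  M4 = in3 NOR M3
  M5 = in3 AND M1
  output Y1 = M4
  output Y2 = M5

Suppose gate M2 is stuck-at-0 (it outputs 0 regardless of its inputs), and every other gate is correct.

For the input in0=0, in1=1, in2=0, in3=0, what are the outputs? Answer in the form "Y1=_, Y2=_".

Propagate with M2 forced: M1=0, M2=0 [stuck-at-0], M3=0, M4=1, M5=0.
So the outputs are Y1=1, Y2=0. (Without the fault they would be Y1=0, Y2=0.)

Y1=1, Y2=0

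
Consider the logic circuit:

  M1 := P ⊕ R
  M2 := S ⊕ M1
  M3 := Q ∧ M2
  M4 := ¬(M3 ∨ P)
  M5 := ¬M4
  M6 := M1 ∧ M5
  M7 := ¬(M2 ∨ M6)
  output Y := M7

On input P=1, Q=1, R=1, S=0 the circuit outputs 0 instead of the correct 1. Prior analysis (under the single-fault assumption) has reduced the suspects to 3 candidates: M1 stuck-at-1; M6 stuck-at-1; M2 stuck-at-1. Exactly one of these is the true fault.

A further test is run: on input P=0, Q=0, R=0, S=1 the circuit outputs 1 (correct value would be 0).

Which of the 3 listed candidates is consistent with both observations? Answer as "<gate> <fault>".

M1 stuck-at-1

Evaluate each candidate on input P=0, Q=0, R=0, S=1:
  M1 stuck-at-1: M1=1 [stuck-at-1], M2=0, M3=0, M4=1, M5=0, M6=0, M7=1 → 1 — matches
  M6 stuck-at-1: M1=0, M2=1, M3=0, M4=1, M5=0, M6=1 [stuck-at-1], M7=0 → 0 — eliminated
  M2 stuck-at-1: M1=0, M2=1 [stuck-at-1], M3=0, M4=1, M5=0, M6=0, M7=0 → 0 — eliminated
Only M1 stuck-at-1 reproduces the observed 1.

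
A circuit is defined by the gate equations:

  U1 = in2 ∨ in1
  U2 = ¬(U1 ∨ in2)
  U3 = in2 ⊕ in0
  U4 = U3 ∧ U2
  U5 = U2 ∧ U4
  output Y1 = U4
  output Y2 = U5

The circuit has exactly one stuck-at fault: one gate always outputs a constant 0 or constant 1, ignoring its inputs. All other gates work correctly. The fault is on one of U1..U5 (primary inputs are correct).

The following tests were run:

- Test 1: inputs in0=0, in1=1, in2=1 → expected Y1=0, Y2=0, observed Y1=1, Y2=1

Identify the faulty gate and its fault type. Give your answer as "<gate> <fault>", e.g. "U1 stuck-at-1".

U2 stuck-at-1

Fault-free values for test 1 (in0=0, in1=1, in2=1): U1=1, U2=0, U3=1, U4=0, U5=0, giving Y1=0, Y2=0. Observed Y1=1, Y2=1.
Test 1: faults giving observed Y1=1, Y2=1 are {U2 stuck-at-1}.
Only U2 stuck-at-1 is consistent with every test.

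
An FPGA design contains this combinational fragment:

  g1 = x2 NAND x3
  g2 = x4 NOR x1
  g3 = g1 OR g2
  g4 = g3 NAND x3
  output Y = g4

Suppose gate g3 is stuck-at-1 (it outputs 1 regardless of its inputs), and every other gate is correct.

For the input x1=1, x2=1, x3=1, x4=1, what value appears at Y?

Propagate with g3 forced: g1=0, g2=0, g3=1 [stuck-at-1], g4=0.
So Y = 0. (Without the fault it would be 1.)

0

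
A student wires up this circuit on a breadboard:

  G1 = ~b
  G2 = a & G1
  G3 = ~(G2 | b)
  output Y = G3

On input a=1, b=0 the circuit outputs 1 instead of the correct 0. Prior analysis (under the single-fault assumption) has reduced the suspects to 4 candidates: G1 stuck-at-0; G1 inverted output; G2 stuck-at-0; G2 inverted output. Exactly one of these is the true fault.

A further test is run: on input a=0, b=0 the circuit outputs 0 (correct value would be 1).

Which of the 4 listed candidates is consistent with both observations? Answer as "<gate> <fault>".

Evaluate each candidate on input a=0, b=0:
  G1 stuck-at-0: G1=0 [stuck-at-0], G2=0, G3=1 → 1 — eliminated
  G1 inverted output: G1=0 [inverted output], G2=0, G3=1 → 1 — eliminated
  G2 stuck-at-0: G1=1, G2=0 [stuck-at-0], G3=1 → 1 — eliminated
  G2 inverted output: G1=1, G2=1 [inverted output], G3=0 → 0 — matches
Only G2 inverted output reproduces the observed 0.

G2 inverted output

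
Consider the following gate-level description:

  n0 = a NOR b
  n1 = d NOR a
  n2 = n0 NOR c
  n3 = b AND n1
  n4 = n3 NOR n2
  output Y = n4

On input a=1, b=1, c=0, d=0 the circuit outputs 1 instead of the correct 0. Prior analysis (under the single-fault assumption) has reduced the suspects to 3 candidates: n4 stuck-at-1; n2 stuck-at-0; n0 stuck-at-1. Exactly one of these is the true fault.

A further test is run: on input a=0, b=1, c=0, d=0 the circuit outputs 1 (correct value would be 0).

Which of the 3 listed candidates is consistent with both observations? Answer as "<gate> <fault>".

Evaluate each candidate on input a=0, b=1, c=0, d=0:
  n4 stuck-at-1: n0=0, n1=1, n2=1, n3=1, n4=1 [stuck-at-1] → 1 — matches
  n2 stuck-at-0: n0=0, n1=1, n2=0 [stuck-at-0], n3=1, n4=0 → 0 — eliminated
  n0 stuck-at-1: n0=1 [stuck-at-1], n1=1, n2=0, n3=1, n4=0 → 0 — eliminated
Only n4 stuck-at-1 reproduces the observed 1.

n4 stuck-at-1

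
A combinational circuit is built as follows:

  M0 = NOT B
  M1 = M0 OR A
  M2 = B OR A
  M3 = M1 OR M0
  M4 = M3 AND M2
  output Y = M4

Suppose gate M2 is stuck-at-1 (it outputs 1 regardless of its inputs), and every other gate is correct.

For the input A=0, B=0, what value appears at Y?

1

Propagate with M2 forced: M0=1, M1=1, M2=1 [stuck-at-1], M3=1, M4=1.
So Y = 1. (Without the fault it would be 0.)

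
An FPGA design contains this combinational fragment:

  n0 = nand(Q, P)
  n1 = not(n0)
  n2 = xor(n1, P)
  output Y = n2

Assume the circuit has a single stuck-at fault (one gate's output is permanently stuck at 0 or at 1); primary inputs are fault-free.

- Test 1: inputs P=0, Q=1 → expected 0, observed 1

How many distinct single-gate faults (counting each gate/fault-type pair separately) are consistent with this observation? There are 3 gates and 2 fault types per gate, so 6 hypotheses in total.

Fault-free: n0=1, n1=0, n2=0 → 0. Observed 1.
  n0 stuck-at-0: output 1 ✓
  n0 stuck-at-1: output 0 ✗
  n1 stuck-at-0: output 0 ✗
  n1 stuck-at-1: output 1 ✓
  n2 stuck-at-0: output 0 ✗
  n2 stuck-at-1: output 1 ✓
Consistent faults: {n0 stuck-at-0, n1 stuck-at-1, n2 stuck-at-1} — 3 in all.

3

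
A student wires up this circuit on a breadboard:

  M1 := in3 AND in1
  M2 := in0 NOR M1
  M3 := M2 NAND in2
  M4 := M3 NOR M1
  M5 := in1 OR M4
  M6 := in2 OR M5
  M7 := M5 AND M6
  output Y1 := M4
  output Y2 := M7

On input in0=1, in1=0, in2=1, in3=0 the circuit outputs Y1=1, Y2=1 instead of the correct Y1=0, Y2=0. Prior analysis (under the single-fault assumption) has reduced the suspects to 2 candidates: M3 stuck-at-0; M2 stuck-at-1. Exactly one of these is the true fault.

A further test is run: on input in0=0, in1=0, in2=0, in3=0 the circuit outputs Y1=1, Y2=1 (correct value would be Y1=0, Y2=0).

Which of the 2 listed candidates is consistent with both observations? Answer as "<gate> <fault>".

M3 stuck-at-0

Evaluate each candidate on input in0=0, in1=0, in2=0, in3=0:
  M3 stuck-at-0: M1=0, M2=1, M3=0 [stuck-at-0], M4=1, M5=1, M6=1, M7=1 → Y1=1, Y2=1 — matches
  M2 stuck-at-1: M1=0, M2=1 [stuck-at-1], M3=1, M4=0, M5=0, M6=0, M7=0 → Y1=0, Y2=0 — eliminated
Only M3 stuck-at-0 reproduces the observed Y1=1, Y2=1.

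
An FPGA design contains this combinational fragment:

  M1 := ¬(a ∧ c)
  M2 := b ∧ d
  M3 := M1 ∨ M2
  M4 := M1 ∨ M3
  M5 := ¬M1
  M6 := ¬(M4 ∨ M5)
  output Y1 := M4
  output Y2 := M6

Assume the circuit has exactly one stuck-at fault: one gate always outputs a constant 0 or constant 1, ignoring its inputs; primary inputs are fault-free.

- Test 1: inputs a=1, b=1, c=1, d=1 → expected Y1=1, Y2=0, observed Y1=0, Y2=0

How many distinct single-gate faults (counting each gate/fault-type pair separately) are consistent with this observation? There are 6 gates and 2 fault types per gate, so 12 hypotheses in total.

Fault-free: M1=0, M2=1, M3=1, M4=1, M5=1, M6=0 → Y1=1, Y2=0. Observed Y1=0, Y2=0.
  M1 stuck-at-0: output Y1=1, Y2=0 ✗
  M1 stuck-at-1: output Y1=1, Y2=0 ✗
  M2 stuck-at-0: output Y1=0, Y2=0 ✓
  M2 stuck-at-1: output Y1=1, Y2=0 ✗
  M3 stuck-at-0: output Y1=0, Y2=0 ✓
  M3 stuck-at-1: output Y1=1, Y2=0 ✗
  M4 stuck-at-0: output Y1=0, Y2=0 ✓
  M4 stuck-at-1: output Y1=1, Y2=0 ✗
  M5 stuck-at-0: output Y1=1, Y2=0 ✗
  M5 stuck-at-1: output Y1=1, Y2=0 ✗
  M6 stuck-at-0: output Y1=1, Y2=0 ✗
  M6 stuck-at-1: output Y1=1, Y2=1 ✗
Consistent faults: {M2 stuck-at-0, M3 stuck-at-0, M4 stuck-at-0} — 3 in all.

3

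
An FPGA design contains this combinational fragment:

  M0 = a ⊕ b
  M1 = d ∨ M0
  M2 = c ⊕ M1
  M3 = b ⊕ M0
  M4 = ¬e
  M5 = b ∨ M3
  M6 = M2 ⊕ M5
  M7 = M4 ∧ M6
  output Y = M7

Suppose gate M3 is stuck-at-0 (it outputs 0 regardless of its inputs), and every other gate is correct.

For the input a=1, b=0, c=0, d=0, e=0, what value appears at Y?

Propagate with M3 forced: M0=1, M1=1, M2=1, M3=0 [stuck-at-0], M4=1, M5=0, M6=1, M7=1.
So Y = 1. (Without the fault it would be 0.)

1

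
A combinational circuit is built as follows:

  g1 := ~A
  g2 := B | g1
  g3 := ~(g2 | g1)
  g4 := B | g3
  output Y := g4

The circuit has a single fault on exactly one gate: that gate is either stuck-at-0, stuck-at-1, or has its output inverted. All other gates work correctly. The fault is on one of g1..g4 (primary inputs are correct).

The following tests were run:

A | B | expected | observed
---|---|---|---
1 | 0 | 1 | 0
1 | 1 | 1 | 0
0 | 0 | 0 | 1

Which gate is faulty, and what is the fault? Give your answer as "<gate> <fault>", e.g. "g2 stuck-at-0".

Fault-free values for test 1 (A=1, B=0): g1=0, g2=0, g3=1, g4=1, giving Y=1. Observed 0.
Test 1: faults giving observed 0 are {g1 stuck-at-1, g1 inverted output, g2 stuck-at-1, g2 inverted output, g3 stuck-at-0, g3 inverted output, g4 stuck-at-0, g4 inverted output}.
Test 2 (A=1, B=1): fault-free g1=0, g2=1, g3=0, g4=1 → 1; observed 0. Eliminates g1 stuck-at-1, g1 inverted output, g2 stuck-at-1, g2 inverted output, g3 stuck-at-0, g3 inverted output.
Test 3 (A=0, B=0): fault-free g1=1, g2=1, g3=0, g4=0 → 0; observed 1. Eliminates g4 stuck-at-0.
Only g4 inverted output is consistent with every test.

g4 inverted output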